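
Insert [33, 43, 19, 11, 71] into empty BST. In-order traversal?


Insert 33: root
Insert 43: R from 33
Insert 19: L from 33
Insert 11: L from 33 -> L from 19
Insert 71: R from 33 -> R from 43

In-order: [11, 19, 33, 43, 71]


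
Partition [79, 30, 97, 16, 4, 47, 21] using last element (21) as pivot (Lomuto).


Pivot: 21
  16 <= 21: swap -> [16, 30, 97, 79, 4, 47, 21]
  4 <= 21: swap -> [16, 4, 97, 79, 30, 47, 21]
Place pivot at 2: [16, 4, 21, 79, 30, 47, 97]

Partitioned: [16, 4, 21, 79, 30, 47, 97]


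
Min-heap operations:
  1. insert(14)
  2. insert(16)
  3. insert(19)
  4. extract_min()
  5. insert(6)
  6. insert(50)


insert(14) -> [14]
insert(16) -> [14, 16]
insert(19) -> [14, 16, 19]
extract_min()->14, [16, 19]
insert(6) -> [6, 19, 16]
insert(50) -> [6, 19, 16, 50]

Final heap: [6, 19, 16, 50]


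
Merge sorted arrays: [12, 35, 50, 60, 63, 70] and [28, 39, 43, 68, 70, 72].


Take 12 from A
Take 28 from B
Take 35 from A
Take 39 from B
Take 43 from B
Take 50 from A
Take 60 from A
Take 63 from A
Take 68 from B
Take 70 from A

Merged: [12, 28, 35, 39, 43, 50, 60, 63, 68, 70, 70, 72]


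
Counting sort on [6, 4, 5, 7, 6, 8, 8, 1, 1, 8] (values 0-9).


Input: [6, 4, 5, 7, 6, 8, 8, 1, 1, 8]
Counts: [0, 2, 0, 0, 1, 1, 2, 1, 3, 0]

Sorted: [1, 1, 4, 5, 6, 6, 7, 8, 8, 8]


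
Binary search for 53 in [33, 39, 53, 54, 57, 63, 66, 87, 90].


Step 1: lo=0, hi=8, mid=4, val=57
Step 2: lo=0, hi=3, mid=1, val=39
Step 3: lo=2, hi=3, mid=2, val=53

Found at index 2


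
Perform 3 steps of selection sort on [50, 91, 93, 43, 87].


Initial: [50, 91, 93, 43, 87]
Step 1: min=43 at 3
  Swap: [43, 91, 93, 50, 87]
Step 2: min=50 at 3
  Swap: [43, 50, 93, 91, 87]
Step 3: min=87 at 4
  Swap: [43, 50, 87, 91, 93]

After 3 steps: [43, 50, 87, 91, 93]


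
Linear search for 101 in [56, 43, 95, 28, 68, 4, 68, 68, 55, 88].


i=0: 56!=101
i=1: 43!=101
i=2: 95!=101
i=3: 28!=101
i=4: 68!=101
i=5: 4!=101
i=6: 68!=101
i=7: 68!=101
i=8: 55!=101
i=9: 88!=101

Not found, 10 comps


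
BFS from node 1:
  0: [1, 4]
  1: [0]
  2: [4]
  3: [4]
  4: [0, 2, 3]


Visit 1, enqueue [0]
Visit 0, enqueue [4]
Visit 4, enqueue [2, 3]
Visit 2, enqueue []
Visit 3, enqueue []

BFS order: [1, 0, 4, 2, 3]


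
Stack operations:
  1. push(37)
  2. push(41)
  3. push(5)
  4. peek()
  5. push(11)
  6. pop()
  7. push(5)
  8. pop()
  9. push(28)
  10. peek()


push(37) -> [37]
push(41) -> [37, 41]
push(5) -> [37, 41, 5]
peek()->5
push(11) -> [37, 41, 5, 11]
pop()->11, [37, 41, 5]
push(5) -> [37, 41, 5, 5]
pop()->5, [37, 41, 5]
push(28) -> [37, 41, 5, 28]
peek()->28

Final stack: [37, 41, 5, 28]


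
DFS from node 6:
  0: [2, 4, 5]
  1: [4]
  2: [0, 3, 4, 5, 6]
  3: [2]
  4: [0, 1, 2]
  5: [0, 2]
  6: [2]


Visit 6, push [2]
Visit 2, push [5, 4, 3, 0]
Visit 0, push [5, 4]
Visit 4, push [1]
Visit 1, push []
Visit 5, push []
Visit 3, push []

DFS order: [6, 2, 0, 4, 1, 5, 3]


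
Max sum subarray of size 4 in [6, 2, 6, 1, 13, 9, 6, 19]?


[0:4]: 15
[1:5]: 22
[2:6]: 29
[3:7]: 29
[4:8]: 47

Max: 47 at [4:8]


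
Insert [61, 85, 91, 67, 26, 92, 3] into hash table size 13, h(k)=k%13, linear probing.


Insert 61: h=9 -> slot 9
Insert 85: h=7 -> slot 7
Insert 91: h=0 -> slot 0
Insert 67: h=2 -> slot 2
Insert 26: h=0, 1 probes -> slot 1
Insert 92: h=1, 2 probes -> slot 3
Insert 3: h=3, 1 probes -> slot 4

Table: [91, 26, 67, 92, 3, None, None, 85, None, 61, None, None, None]


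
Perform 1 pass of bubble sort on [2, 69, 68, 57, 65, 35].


Initial: [2, 69, 68, 57, 65, 35]
Pass 1: [2, 68, 57, 65, 35, 69] (4 swaps)

After 1 pass: [2, 68, 57, 65, 35, 69]


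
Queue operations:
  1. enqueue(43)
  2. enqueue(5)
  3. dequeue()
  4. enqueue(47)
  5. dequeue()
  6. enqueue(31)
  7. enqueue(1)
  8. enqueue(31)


enqueue(43) -> [43]
enqueue(5) -> [43, 5]
dequeue()->43, [5]
enqueue(47) -> [5, 47]
dequeue()->5, [47]
enqueue(31) -> [47, 31]
enqueue(1) -> [47, 31, 1]
enqueue(31) -> [47, 31, 1, 31]

Final queue: [47, 31, 1, 31]


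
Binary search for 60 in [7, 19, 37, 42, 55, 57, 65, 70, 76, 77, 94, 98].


Step 1: lo=0, hi=11, mid=5, val=57
Step 2: lo=6, hi=11, mid=8, val=76
Step 3: lo=6, hi=7, mid=6, val=65

Not found


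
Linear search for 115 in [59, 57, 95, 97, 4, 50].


i=0: 59!=115
i=1: 57!=115
i=2: 95!=115
i=3: 97!=115
i=4: 4!=115
i=5: 50!=115

Not found, 6 comps


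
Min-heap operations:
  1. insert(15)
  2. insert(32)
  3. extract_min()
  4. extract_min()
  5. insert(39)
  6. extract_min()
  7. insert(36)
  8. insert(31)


insert(15) -> [15]
insert(32) -> [15, 32]
extract_min()->15, [32]
extract_min()->32, []
insert(39) -> [39]
extract_min()->39, []
insert(36) -> [36]
insert(31) -> [31, 36]

Final heap: [31, 36]


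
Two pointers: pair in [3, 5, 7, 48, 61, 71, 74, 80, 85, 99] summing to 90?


lo=0(3)+hi=9(99)=102
lo=0(3)+hi=8(85)=88
lo=1(5)+hi=8(85)=90

Yes: 5+85=90


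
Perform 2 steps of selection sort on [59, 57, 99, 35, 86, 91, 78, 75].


Initial: [59, 57, 99, 35, 86, 91, 78, 75]
Step 1: min=35 at 3
  Swap: [35, 57, 99, 59, 86, 91, 78, 75]
Step 2: min=57 at 1
  Swap: [35, 57, 99, 59, 86, 91, 78, 75]

After 2 steps: [35, 57, 99, 59, 86, 91, 78, 75]


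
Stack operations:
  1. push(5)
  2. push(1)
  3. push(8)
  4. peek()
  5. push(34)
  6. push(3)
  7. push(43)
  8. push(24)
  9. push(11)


push(5) -> [5]
push(1) -> [5, 1]
push(8) -> [5, 1, 8]
peek()->8
push(34) -> [5, 1, 8, 34]
push(3) -> [5, 1, 8, 34, 3]
push(43) -> [5, 1, 8, 34, 3, 43]
push(24) -> [5, 1, 8, 34, 3, 43, 24]
push(11) -> [5, 1, 8, 34, 3, 43, 24, 11]

Final stack: [5, 1, 8, 34, 3, 43, 24, 11]


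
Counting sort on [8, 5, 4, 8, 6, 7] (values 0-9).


Input: [8, 5, 4, 8, 6, 7]
Counts: [0, 0, 0, 0, 1, 1, 1, 1, 2, 0]

Sorted: [4, 5, 6, 7, 8, 8]


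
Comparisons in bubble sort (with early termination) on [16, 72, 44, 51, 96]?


Algorithm: bubble sort (with early termination)
Input: [16, 72, 44, 51, 96]
Sorted: [16, 44, 51, 72, 96]

7


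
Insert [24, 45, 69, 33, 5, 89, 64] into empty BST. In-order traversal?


Insert 24: root
Insert 45: R from 24
Insert 69: R from 24 -> R from 45
Insert 33: R from 24 -> L from 45
Insert 5: L from 24
Insert 89: R from 24 -> R from 45 -> R from 69
Insert 64: R from 24 -> R from 45 -> L from 69

In-order: [5, 24, 33, 45, 64, 69, 89]


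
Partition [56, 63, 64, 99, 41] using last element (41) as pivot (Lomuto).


Pivot: 41
Place pivot at 0: [41, 63, 64, 99, 56]

Partitioned: [41, 63, 64, 99, 56]


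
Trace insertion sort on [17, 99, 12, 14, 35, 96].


Initial: [17, 99, 12, 14, 35, 96]
Insert 99: [17, 99, 12, 14, 35, 96]
Insert 12: [12, 17, 99, 14, 35, 96]
Insert 14: [12, 14, 17, 99, 35, 96]
Insert 35: [12, 14, 17, 35, 99, 96]
Insert 96: [12, 14, 17, 35, 96, 99]

Sorted: [12, 14, 17, 35, 96, 99]


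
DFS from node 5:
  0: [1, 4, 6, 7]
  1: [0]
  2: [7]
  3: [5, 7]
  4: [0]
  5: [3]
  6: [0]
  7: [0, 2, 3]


Visit 5, push [3]
Visit 3, push [7]
Visit 7, push [2, 0]
Visit 0, push [6, 4, 1]
Visit 1, push []
Visit 4, push []
Visit 6, push []
Visit 2, push []

DFS order: [5, 3, 7, 0, 1, 4, 6, 2]


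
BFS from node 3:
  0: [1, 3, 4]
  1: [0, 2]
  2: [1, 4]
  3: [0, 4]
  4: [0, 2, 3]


Visit 3, enqueue [0, 4]
Visit 0, enqueue [1]
Visit 4, enqueue [2]
Visit 1, enqueue []
Visit 2, enqueue []

BFS order: [3, 0, 4, 1, 2]


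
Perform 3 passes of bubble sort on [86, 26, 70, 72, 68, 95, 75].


Initial: [86, 26, 70, 72, 68, 95, 75]
Pass 1: [26, 70, 72, 68, 86, 75, 95] (5 swaps)
Pass 2: [26, 70, 68, 72, 75, 86, 95] (2 swaps)
Pass 3: [26, 68, 70, 72, 75, 86, 95] (1 swaps)

After 3 passes: [26, 68, 70, 72, 75, 86, 95]


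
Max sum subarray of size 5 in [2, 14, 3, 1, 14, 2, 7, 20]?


[0:5]: 34
[1:6]: 34
[2:7]: 27
[3:8]: 44

Max: 44 at [3:8]


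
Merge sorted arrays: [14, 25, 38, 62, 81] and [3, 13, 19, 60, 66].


Take 3 from B
Take 13 from B
Take 14 from A
Take 19 from B
Take 25 from A
Take 38 from A
Take 60 from B
Take 62 from A
Take 66 from B

Merged: [3, 13, 14, 19, 25, 38, 60, 62, 66, 81]


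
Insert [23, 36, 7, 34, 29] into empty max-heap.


Insert 23: [23]
Insert 36: [36, 23]
Insert 7: [36, 23, 7]
Insert 34: [36, 34, 7, 23]
Insert 29: [36, 34, 7, 23, 29]

Final heap: [36, 34, 7, 23, 29]


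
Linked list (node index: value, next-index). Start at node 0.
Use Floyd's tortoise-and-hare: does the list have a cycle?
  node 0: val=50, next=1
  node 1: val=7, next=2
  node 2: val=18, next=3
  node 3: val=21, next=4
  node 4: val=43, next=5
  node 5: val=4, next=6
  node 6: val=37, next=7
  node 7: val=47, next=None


Floyd's tortoise (slow, +1) and hare (fast, +2):
  init: slow=0, fast=0
  step 1: slow=1, fast=2
  step 2: slow=2, fast=4
  step 3: slow=3, fast=6
  step 4: fast 6->7->None, no cycle

Cycle: no


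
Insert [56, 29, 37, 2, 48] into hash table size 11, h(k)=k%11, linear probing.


Insert 56: h=1 -> slot 1
Insert 29: h=7 -> slot 7
Insert 37: h=4 -> slot 4
Insert 2: h=2 -> slot 2
Insert 48: h=4, 1 probes -> slot 5

Table: [None, 56, 2, None, 37, 48, None, 29, None, None, None]


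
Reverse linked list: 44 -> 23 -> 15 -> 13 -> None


Step 1: curr=44, set curr.next=prev(None) | reversed so far: 44
Step 2: curr=23, set curr.next=prev(44) | reversed so far: 23 -> 44
Step 3: curr=15, set curr.next=prev(23) | reversed so far: 15 -> 23 -> 44
Step 4: curr=13, set curr.next=prev(15) | reversed so far: 13 -> 15 -> 23 -> 44

13 -> 15 -> 23 -> 44 -> None


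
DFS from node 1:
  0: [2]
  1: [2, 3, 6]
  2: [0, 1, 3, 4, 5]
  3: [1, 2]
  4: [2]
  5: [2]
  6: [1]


Visit 1, push [6, 3, 2]
Visit 2, push [5, 4, 3, 0]
Visit 0, push []
Visit 3, push []
Visit 4, push []
Visit 5, push []
Visit 6, push []

DFS order: [1, 2, 0, 3, 4, 5, 6]


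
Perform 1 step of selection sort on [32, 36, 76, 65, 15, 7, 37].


Initial: [32, 36, 76, 65, 15, 7, 37]
Step 1: min=7 at 5
  Swap: [7, 36, 76, 65, 15, 32, 37]

After 1 step: [7, 36, 76, 65, 15, 32, 37]


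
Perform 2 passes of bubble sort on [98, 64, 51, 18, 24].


Initial: [98, 64, 51, 18, 24]
Pass 1: [64, 51, 18, 24, 98] (4 swaps)
Pass 2: [51, 18, 24, 64, 98] (3 swaps)

After 2 passes: [51, 18, 24, 64, 98]


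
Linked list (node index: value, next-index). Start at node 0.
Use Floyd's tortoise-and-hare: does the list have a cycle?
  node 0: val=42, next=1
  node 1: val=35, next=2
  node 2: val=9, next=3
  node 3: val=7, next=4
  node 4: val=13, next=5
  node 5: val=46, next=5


Floyd's tortoise (slow, +1) and hare (fast, +2):
  init: slow=0, fast=0
  step 1: slow=1, fast=2
  step 2: slow=2, fast=4
  step 3: slow=3, fast=5
  step 4: slow=4, fast=5
  step 5: slow=5, fast=5
  slow == fast at node 5: cycle detected

Cycle: yes


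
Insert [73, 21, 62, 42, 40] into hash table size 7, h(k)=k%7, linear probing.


Insert 73: h=3 -> slot 3
Insert 21: h=0 -> slot 0
Insert 62: h=6 -> slot 6
Insert 42: h=0, 1 probes -> slot 1
Insert 40: h=5 -> slot 5

Table: [21, 42, None, 73, None, 40, 62]


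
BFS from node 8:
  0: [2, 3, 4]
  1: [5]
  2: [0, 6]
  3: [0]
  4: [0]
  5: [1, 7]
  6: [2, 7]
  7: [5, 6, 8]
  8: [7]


Visit 8, enqueue [7]
Visit 7, enqueue [5, 6]
Visit 5, enqueue [1]
Visit 6, enqueue [2]
Visit 1, enqueue []
Visit 2, enqueue [0]
Visit 0, enqueue [3, 4]
Visit 3, enqueue []
Visit 4, enqueue []

BFS order: [8, 7, 5, 6, 1, 2, 0, 3, 4]


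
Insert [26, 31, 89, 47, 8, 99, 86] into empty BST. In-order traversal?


Insert 26: root
Insert 31: R from 26
Insert 89: R from 26 -> R from 31
Insert 47: R from 26 -> R from 31 -> L from 89
Insert 8: L from 26
Insert 99: R from 26 -> R from 31 -> R from 89
Insert 86: R from 26 -> R from 31 -> L from 89 -> R from 47

In-order: [8, 26, 31, 47, 86, 89, 99]


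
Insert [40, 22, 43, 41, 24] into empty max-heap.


Insert 40: [40]
Insert 22: [40, 22]
Insert 43: [43, 22, 40]
Insert 41: [43, 41, 40, 22]
Insert 24: [43, 41, 40, 22, 24]

Final heap: [43, 41, 40, 22, 24]


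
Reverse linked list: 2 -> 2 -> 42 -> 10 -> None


Step 1: curr=2, set curr.next=prev(None) | reversed so far: 2
Step 2: curr=2, set curr.next=prev(2) | reversed so far: 2 -> 2
Step 3: curr=42, set curr.next=prev(2) | reversed so far: 42 -> 2 -> 2
Step 4: curr=10, set curr.next=prev(42) | reversed so far: 10 -> 42 -> 2 -> 2

10 -> 42 -> 2 -> 2 -> None


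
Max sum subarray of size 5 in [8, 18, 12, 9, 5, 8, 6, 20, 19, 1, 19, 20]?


[0:5]: 52
[1:6]: 52
[2:7]: 40
[3:8]: 48
[4:9]: 58
[5:10]: 54
[6:11]: 65
[7:12]: 79

Max: 79 at [7:12]


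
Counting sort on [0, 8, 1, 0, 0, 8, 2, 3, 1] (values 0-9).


Input: [0, 8, 1, 0, 0, 8, 2, 3, 1]
Counts: [3, 2, 1, 1, 0, 0, 0, 0, 2, 0]

Sorted: [0, 0, 0, 1, 1, 2, 3, 8, 8]


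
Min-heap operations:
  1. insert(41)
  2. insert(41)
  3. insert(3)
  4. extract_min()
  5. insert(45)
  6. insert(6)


insert(41) -> [41]
insert(41) -> [41, 41]
insert(3) -> [3, 41, 41]
extract_min()->3, [41, 41]
insert(45) -> [41, 41, 45]
insert(6) -> [6, 41, 45, 41]

Final heap: [6, 41, 45, 41]


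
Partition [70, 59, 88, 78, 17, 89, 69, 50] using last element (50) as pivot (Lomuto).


Pivot: 50
  17 <= 50: swap -> [17, 59, 88, 78, 70, 89, 69, 50]
Place pivot at 1: [17, 50, 88, 78, 70, 89, 69, 59]

Partitioned: [17, 50, 88, 78, 70, 89, 69, 59]


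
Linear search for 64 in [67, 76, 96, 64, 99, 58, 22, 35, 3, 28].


i=0: 67!=64
i=1: 76!=64
i=2: 96!=64
i=3: 64==64 found!

Found at 3, 4 comps


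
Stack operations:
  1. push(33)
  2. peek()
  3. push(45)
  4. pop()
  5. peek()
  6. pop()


push(33) -> [33]
peek()->33
push(45) -> [33, 45]
pop()->45, [33]
peek()->33
pop()->33, []

Final stack: []


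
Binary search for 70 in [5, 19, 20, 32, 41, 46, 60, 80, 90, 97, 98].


Step 1: lo=0, hi=10, mid=5, val=46
Step 2: lo=6, hi=10, mid=8, val=90
Step 3: lo=6, hi=7, mid=6, val=60
Step 4: lo=7, hi=7, mid=7, val=80

Not found


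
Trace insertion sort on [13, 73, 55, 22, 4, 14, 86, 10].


Initial: [13, 73, 55, 22, 4, 14, 86, 10]
Insert 73: [13, 73, 55, 22, 4, 14, 86, 10]
Insert 55: [13, 55, 73, 22, 4, 14, 86, 10]
Insert 22: [13, 22, 55, 73, 4, 14, 86, 10]
Insert 4: [4, 13, 22, 55, 73, 14, 86, 10]
Insert 14: [4, 13, 14, 22, 55, 73, 86, 10]
Insert 86: [4, 13, 14, 22, 55, 73, 86, 10]
Insert 10: [4, 10, 13, 14, 22, 55, 73, 86]

Sorted: [4, 10, 13, 14, 22, 55, 73, 86]


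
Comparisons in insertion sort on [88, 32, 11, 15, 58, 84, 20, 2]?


Algorithm: insertion sort
Input: [88, 32, 11, 15, 58, 84, 20, 2]
Sorted: [2, 11, 15, 20, 32, 58, 84, 88]

22


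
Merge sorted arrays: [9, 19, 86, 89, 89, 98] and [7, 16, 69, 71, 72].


Take 7 from B
Take 9 from A
Take 16 from B
Take 19 from A
Take 69 from B
Take 71 from B
Take 72 from B

Merged: [7, 9, 16, 19, 69, 71, 72, 86, 89, 89, 98]


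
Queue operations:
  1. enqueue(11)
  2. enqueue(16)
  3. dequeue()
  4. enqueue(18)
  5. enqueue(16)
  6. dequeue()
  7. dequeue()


enqueue(11) -> [11]
enqueue(16) -> [11, 16]
dequeue()->11, [16]
enqueue(18) -> [16, 18]
enqueue(16) -> [16, 18, 16]
dequeue()->16, [18, 16]
dequeue()->18, [16]

Final queue: [16]


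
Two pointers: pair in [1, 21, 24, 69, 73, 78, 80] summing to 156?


lo=0(1)+hi=6(80)=81
lo=1(21)+hi=6(80)=101
lo=2(24)+hi=6(80)=104
lo=3(69)+hi=6(80)=149
lo=4(73)+hi=6(80)=153
lo=5(78)+hi=6(80)=158

No pair found


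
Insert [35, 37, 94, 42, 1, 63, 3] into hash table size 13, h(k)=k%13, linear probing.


Insert 35: h=9 -> slot 9
Insert 37: h=11 -> slot 11
Insert 94: h=3 -> slot 3
Insert 42: h=3, 1 probes -> slot 4
Insert 1: h=1 -> slot 1
Insert 63: h=11, 1 probes -> slot 12
Insert 3: h=3, 2 probes -> slot 5

Table: [None, 1, None, 94, 42, 3, None, None, None, 35, None, 37, 63]


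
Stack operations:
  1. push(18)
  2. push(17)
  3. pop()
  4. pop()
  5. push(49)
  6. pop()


push(18) -> [18]
push(17) -> [18, 17]
pop()->17, [18]
pop()->18, []
push(49) -> [49]
pop()->49, []

Final stack: []


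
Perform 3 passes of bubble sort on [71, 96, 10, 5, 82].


Initial: [71, 96, 10, 5, 82]
Pass 1: [71, 10, 5, 82, 96] (3 swaps)
Pass 2: [10, 5, 71, 82, 96] (2 swaps)
Pass 3: [5, 10, 71, 82, 96] (1 swaps)

After 3 passes: [5, 10, 71, 82, 96]


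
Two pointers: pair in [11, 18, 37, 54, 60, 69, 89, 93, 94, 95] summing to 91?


lo=0(11)+hi=9(95)=106
lo=0(11)+hi=8(94)=105
lo=0(11)+hi=7(93)=104
lo=0(11)+hi=6(89)=100
lo=0(11)+hi=5(69)=80
lo=1(18)+hi=5(69)=87
lo=2(37)+hi=5(69)=106
lo=2(37)+hi=4(60)=97
lo=2(37)+hi=3(54)=91

Yes: 37+54=91


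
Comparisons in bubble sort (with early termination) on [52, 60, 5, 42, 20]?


Algorithm: bubble sort (with early termination)
Input: [52, 60, 5, 42, 20]
Sorted: [5, 20, 42, 52, 60]

10


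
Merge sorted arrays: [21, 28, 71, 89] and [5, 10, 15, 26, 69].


Take 5 from B
Take 10 from B
Take 15 from B
Take 21 from A
Take 26 from B
Take 28 from A
Take 69 from B

Merged: [5, 10, 15, 21, 26, 28, 69, 71, 89]


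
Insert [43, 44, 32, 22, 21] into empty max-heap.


Insert 43: [43]
Insert 44: [44, 43]
Insert 32: [44, 43, 32]
Insert 22: [44, 43, 32, 22]
Insert 21: [44, 43, 32, 22, 21]

Final heap: [44, 43, 32, 22, 21]


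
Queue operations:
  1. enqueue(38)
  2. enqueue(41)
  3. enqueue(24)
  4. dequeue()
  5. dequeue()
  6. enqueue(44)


enqueue(38) -> [38]
enqueue(41) -> [38, 41]
enqueue(24) -> [38, 41, 24]
dequeue()->38, [41, 24]
dequeue()->41, [24]
enqueue(44) -> [24, 44]

Final queue: [24, 44]


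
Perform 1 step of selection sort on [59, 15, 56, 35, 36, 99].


Initial: [59, 15, 56, 35, 36, 99]
Step 1: min=15 at 1
  Swap: [15, 59, 56, 35, 36, 99]

After 1 step: [15, 59, 56, 35, 36, 99]


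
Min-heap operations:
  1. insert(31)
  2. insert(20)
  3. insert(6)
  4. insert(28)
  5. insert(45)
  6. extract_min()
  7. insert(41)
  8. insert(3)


insert(31) -> [31]
insert(20) -> [20, 31]
insert(6) -> [6, 31, 20]
insert(28) -> [6, 28, 20, 31]
insert(45) -> [6, 28, 20, 31, 45]
extract_min()->6, [20, 28, 45, 31]
insert(41) -> [20, 28, 45, 31, 41]
insert(3) -> [3, 28, 20, 31, 41, 45]

Final heap: [3, 28, 20, 31, 41, 45]


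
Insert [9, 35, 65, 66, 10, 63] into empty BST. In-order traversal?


Insert 9: root
Insert 35: R from 9
Insert 65: R from 9 -> R from 35
Insert 66: R from 9 -> R from 35 -> R from 65
Insert 10: R from 9 -> L from 35
Insert 63: R from 9 -> R from 35 -> L from 65

In-order: [9, 10, 35, 63, 65, 66]


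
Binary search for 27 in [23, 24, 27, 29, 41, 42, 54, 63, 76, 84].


Step 1: lo=0, hi=9, mid=4, val=41
Step 2: lo=0, hi=3, mid=1, val=24
Step 3: lo=2, hi=3, mid=2, val=27

Found at index 2


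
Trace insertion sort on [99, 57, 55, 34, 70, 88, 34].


Initial: [99, 57, 55, 34, 70, 88, 34]
Insert 57: [57, 99, 55, 34, 70, 88, 34]
Insert 55: [55, 57, 99, 34, 70, 88, 34]
Insert 34: [34, 55, 57, 99, 70, 88, 34]
Insert 70: [34, 55, 57, 70, 99, 88, 34]
Insert 88: [34, 55, 57, 70, 88, 99, 34]
Insert 34: [34, 34, 55, 57, 70, 88, 99]

Sorted: [34, 34, 55, 57, 70, 88, 99]


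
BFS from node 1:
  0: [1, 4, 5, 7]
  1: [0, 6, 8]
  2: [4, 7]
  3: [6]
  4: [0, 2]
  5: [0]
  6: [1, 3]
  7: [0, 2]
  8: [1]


Visit 1, enqueue [0, 6, 8]
Visit 0, enqueue [4, 5, 7]
Visit 6, enqueue [3]
Visit 8, enqueue []
Visit 4, enqueue [2]
Visit 5, enqueue []
Visit 7, enqueue []
Visit 3, enqueue []
Visit 2, enqueue []

BFS order: [1, 0, 6, 8, 4, 5, 7, 3, 2]


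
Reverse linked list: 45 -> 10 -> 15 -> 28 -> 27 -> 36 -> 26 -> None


Step 1: curr=45, set curr.next=prev(None) | reversed so far: 45
Step 2: curr=10, set curr.next=prev(45) | reversed so far: 10 -> 45
Step 3: curr=15, set curr.next=prev(10) | reversed so far: 15 -> 10 -> 45
Step 4: curr=28, set curr.next=prev(15) | reversed so far: 28 -> 15 -> 10 -> 45
Step 5: curr=27, set curr.next=prev(28) | reversed so far: 27 -> 28 -> 15 -> 10 -> 45
Step 6: curr=36, set curr.next=prev(27) | reversed so far: 36 -> 27 -> 28 -> 15 -> 10 -> 45
Step 7: curr=26, set curr.next=prev(36) | reversed so far: 26 -> 36 -> 27 -> 28 -> 15 -> 10 -> 45

26 -> 36 -> 27 -> 28 -> 15 -> 10 -> 45 -> None


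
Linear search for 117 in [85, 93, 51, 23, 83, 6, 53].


i=0: 85!=117
i=1: 93!=117
i=2: 51!=117
i=3: 23!=117
i=4: 83!=117
i=5: 6!=117
i=6: 53!=117

Not found, 7 comps


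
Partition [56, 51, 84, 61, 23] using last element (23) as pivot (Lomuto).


Pivot: 23
Place pivot at 0: [23, 51, 84, 61, 56]

Partitioned: [23, 51, 84, 61, 56]


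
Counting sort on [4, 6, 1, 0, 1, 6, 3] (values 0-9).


Input: [4, 6, 1, 0, 1, 6, 3]
Counts: [1, 2, 0, 1, 1, 0, 2, 0, 0, 0]

Sorted: [0, 1, 1, 3, 4, 6, 6]


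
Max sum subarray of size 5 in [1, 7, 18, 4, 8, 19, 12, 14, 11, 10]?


[0:5]: 38
[1:6]: 56
[2:7]: 61
[3:8]: 57
[4:9]: 64
[5:10]: 66

Max: 66 at [5:10]


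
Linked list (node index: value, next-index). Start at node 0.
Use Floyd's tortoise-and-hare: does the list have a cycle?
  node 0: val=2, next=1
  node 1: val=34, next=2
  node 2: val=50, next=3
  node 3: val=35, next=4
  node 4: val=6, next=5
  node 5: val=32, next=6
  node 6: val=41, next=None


Floyd's tortoise (slow, +1) and hare (fast, +2):
  init: slow=0, fast=0
  step 1: slow=1, fast=2
  step 2: slow=2, fast=4
  step 3: slow=3, fast=6
  step 4: fast -> None, no cycle

Cycle: no


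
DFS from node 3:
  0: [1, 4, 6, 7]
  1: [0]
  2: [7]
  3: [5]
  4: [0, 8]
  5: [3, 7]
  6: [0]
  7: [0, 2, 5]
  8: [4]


Visit 3, push [5]
Visit 5, push [7]
Visit 7, push [2, 0]
Visit 0, push [6, 4, 1]
Visit 1, push []
Visit 4, push [8]
Visit 8, push []
Visit 6, push []
Visit 2, push []

DFS order: [3, 5, 7, 0, 1, 4, 8, 6, 2]


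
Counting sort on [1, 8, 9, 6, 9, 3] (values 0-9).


Input: [1, 8, 9, 6, 9, 3]
Counts: [0, 1, 0, 1, 0, 0, 1, 0, 1, 2]

Sorted: [1, 3, 6, 8, 9, 9]


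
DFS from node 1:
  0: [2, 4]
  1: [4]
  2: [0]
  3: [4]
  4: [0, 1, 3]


Visit 1, push [4]
Visit 4, push [3, 0]
Visit 0, push [2]
Visit 2, push []
Visit 3, push []

DFS order: [1, 4, 0, 2, 3]


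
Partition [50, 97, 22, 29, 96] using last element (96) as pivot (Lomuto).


Pivot: 96
  50 <= 96: advance i (no swap)
  22 <= 96: swap -> [50, 22, 97, 29, 96]
  29 <= 96: swap -> [50, 22, 29, 97, 96]
Place pivot at 3: [50, 22, 29, 96, 97]

Partitioned: [50, 22, 29, 96, 97]


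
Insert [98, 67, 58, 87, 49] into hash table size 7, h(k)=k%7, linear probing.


Insert 98: h=0 -> slot 0
Insert 67: h=4 -> slot 4
Insert 58: h=2 -> slot 2
Insert 87: h=3 -> slot 3
Insert 49: h=0, 1 probes -> slot 1

Table: [98, 49, 58, 87, 67, None, None]


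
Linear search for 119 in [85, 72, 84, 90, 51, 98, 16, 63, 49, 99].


i=0: 85!=119
i=1: 72!=119
i=2: 84!=119
i=3: 90!=119
i=4: 51!=119
i=5: 98!=119
i=6: 16!=119
i=7: 63!=119
i=8: 49!=119
i=9: 99!=119

Not found, 10 comps


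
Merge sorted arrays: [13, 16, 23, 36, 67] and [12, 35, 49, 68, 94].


Take 12 from B
Take 13 from A
Take 16 from A
Take 23 from A
Take 35 from B
Take 36 from A
Take 49 from B
Take 67 from A

Merged: [12, 13, 16, 23, 35, 36, 49, 67, 68, 94]


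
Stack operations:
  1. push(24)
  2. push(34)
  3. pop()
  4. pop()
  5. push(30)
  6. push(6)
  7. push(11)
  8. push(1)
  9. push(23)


push(24) -> [24]
push(34) -> [24, 34]
pop()->34, [24]
pop()->24, []
push(30) -> [30]
push(6) -> [30, 6]
push(11) -> [30, 6, 11]
push(1) -> [30, 6, 11, 1]
push(23) -> [30, 6, 11, 1, 23]

Final stack: [30, 6, 11, 1, 23]


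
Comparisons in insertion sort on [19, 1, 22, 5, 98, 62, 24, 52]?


Algorithm: insertion sort
Input: [19, 1, 22, 5, 98, 62, 24, 52]
Sorted: [1, 5, 19, 22, 24, 52, 62, 98]

14


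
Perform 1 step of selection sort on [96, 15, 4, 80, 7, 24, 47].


Initial: [96, 15, 4, 80, 7, 24, 47]
Step 1: min=4 at 2
  Swap: [4, 15, 96, 80, 7, 24, 47]

After 1 step: [4, 15, 96, 80, 7, 24, 47]


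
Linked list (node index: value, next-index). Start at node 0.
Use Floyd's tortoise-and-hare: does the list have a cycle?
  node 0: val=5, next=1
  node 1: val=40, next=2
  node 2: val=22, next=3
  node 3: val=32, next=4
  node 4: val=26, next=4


Floyd's tortoise (slow, +1) and hare (fast, +2):
  init: slow=0, fast=0
  step 1: slow=1, fast=2
  step 2: slow=2, fast=4
  step 3: slow=3, fast=4
  step 4: slow=4, fast=4
  slow == fast at node 4: cycle detected

Cycle: yes


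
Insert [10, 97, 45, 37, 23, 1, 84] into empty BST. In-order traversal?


Insert 10: root
Insert 97: R from 10
Insert 45: R from 10 -> L from 97
Insert 37: R from 10 -> L from 97 -> L from 45
Insert 23: R from 10 -> L from 97 -> L from 45 -> L from 37
Insert 1: L from 10
Insert 84: R from 10 -> L from 97 -> R from 45

In-order: [1, 10, 23, 37, 45, 84, 97]


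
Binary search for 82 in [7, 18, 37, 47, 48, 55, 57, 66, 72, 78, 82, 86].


Step 1: lo=0, hi=11, mid=5, val=55
Step 2: lo=6, hi=11, mid=8, val=72
Step 3: lo=9, hi=11, mid=10, val=82

Found at index 10


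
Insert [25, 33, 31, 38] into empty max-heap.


Insert 25: [25]
Insert 33: [33, 25]
Insert 31: [33, 25, 31]
Insert 38: [38, 33, 31, 25]

Final heap: [38, 33, 31, 25]


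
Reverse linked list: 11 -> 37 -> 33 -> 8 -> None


Step 1: curr=11, set curr.next=prev(None) | reversed so far: 11
Step 2: curr=37, set curr.next=prev(11) | reversed so far: 37 -> 11
Step 3: curr=33, set curr.next=prev(37) | reversed so far: 33 -> 37 -> 11
Step 4: curr=8, set curr.next=prev(33) | reversed so far: 8 -> 33 -> 37 -> 11

8 -> 33 -> 37 -> 11 -> None


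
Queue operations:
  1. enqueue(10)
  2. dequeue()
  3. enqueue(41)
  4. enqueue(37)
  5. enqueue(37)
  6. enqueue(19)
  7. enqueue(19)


enqueue(10) -> [10]
dequeue()->10, []
enqueue(41) -> [41]
enqueue(37) -> [41, 37]
enqueue(37) -> [41, 37, 37]
enqueue(19) -> [41, 37, 37, 19]
enqueue(19) -> [41, 37, 37, 19, 19]

Final queue: [41, 37, 37, 19, 19]


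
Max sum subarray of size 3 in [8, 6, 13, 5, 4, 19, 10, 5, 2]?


[0:3]: 27
[1:4]: 24
[2:5]: 22
[3:6]: 28
[4:7]: 33
[5:8]: 34
[6:9]: 17

Max: 34 at [5:8]


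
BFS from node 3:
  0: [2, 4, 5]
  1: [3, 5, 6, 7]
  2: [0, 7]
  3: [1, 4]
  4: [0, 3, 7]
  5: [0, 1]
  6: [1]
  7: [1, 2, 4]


Visit 3, enqueue [1, 4]
Visit 1, enqueue [5, 6, 7]
Visit 4, enqueue [0]
Visit 5, enqueue []
Visit 6, enqueue []
Visit 7, enqueue [2]
Visit 0, enqueue []
Visit 2, enqueue []

BFS order: [3, 1, 4, 5, 6, 7, 0, 2]


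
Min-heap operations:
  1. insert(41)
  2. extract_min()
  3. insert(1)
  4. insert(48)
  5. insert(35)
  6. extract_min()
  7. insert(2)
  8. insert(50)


insert(41) -> [41]
extract_min()->41, []
insert(1) -> [1]
insert(48) -> [1, 48]
insert(35) -> [1, 48, 35]
extract_min()->1, [35, 48]
insert(2) -> [2, 48, 35]
insert(50) -> [2, 48, 35, 50]

Final heap: [2, 48, 35, 50]


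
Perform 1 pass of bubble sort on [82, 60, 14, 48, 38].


Initial: [82, 60, 14, 48, 38]
Pass 1: [60, 14, 48, 38, 82] (4 swaps)

After 1 pass: [60, 14, 48, 38, 82]


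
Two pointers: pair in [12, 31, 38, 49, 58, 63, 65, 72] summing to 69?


lo=0(12)+hi=7(72)=84
lo=0(12)+hi=6(65)=77
lo=0(12)+hi=5(63)=75
lo=0(12)+hi=4(58)=70
lo=0(12)+hi=3(49)=61
lo=1(31)+hi=3(49)=80
lo=1(31)+hi=2(38)=69

Yes: 31+38=69


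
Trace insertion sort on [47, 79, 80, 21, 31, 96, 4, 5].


Initial: [47, 79, 80, 21, 31, 96, 4, 5]
Insert 79: [47, 79, 80, 21, 31, 96, 4, 5]
Insert 80: [47, 79, 80, 21, 31, 96, 4, 5]
Insert 21: [21, 47, 79, 80, 31, 96, 4, 5]
Insert 31: [21, 31, 47, 79, 80, 96, 4, 5]
Insert 96: [21, 31, 47, 79, 80, 96, 4, 5]
Insert 4: [4, 21, 31, 47, 79, 80, 96, 5]
Insert 5: [4, 5, 21, 31, 47, 79, 80, 96]

Sorted: [4, 5, 21, 31, 47, 79, 80, 96]


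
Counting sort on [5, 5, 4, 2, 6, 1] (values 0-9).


Input: [5, 5, 4, 2, 6, 1]
Counts: [0, 1, 1, 0, 1, 2, 1, 0, 0, 0]

Sorted: [1, 2, 4, 5, 5, 6]


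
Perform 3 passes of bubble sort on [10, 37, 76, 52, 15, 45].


Initial: [10, 37, 76, 52, 15, 45]
Pass 1: [10, 37, 52, 15, 45, 76] (3 swaps)
Pass 2: [10, 37, 15, 45, 52, 76] (2 swaps)
Pass 3: [10, 15, 37, 45, 52, 76] (1 swaps)

After 3 passes: [10, 15, 37, 45, 52, 76]


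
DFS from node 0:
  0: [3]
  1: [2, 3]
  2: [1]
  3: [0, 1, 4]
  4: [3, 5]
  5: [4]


Visit 0, push [3]
Visit 3, push [4, 1]
Visit 1, push [2]
Visit 2, push []
Visit 4, push [5]
Visit 5, push []

DFS order: [0, 3, 1, 2, 4, 5]


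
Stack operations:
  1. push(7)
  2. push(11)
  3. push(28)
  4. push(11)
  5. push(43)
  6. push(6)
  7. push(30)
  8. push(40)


push(7) -> [7]
push(11) -> [7, 11]
push(28) -> [7, 11, 28]
push(11) -> [7, 11, 28, 11]
push(43) -> [7, 11, 28, 11, 43]
push(6) -> [7, 11, 28, 11, 43, 6]
push(30) -> [7, 11, 28, 11, 43, 6, 30]
push(40) -> [7, 11, 28, 11, 43, 6, 30, 40]

Final stack: [7, 11, 28, 11, 43, 6, 30, 40]


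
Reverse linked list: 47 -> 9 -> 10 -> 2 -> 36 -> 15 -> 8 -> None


Step 1: curr=47, set curr.next=prev(None) | reversed so far: 47
Step 2: curr=9, set curr.next=prev(47) | reversed so far: 9 -> 47
Step 3: curr=10, set curr.next=prev(9) | reversed so far: 10 -> 9 -> 47
Step 4: curr=2, set curr.next=prev(10) | reversed so far: 2 -> 10 -> 9 -> 47
Step 5: curr=36, set curr.next=prev(2) | reversed so far: 36 -> 2 -> 10 -> 9 -> 47
Step 6: curr=15, set curr.next=prev(36) | reversed so far: 15 -> 36 -> 2 -> 10 -> 9 -> 47
Step 7: curr=8, set curr.next=prev(15) | reversed so far: 8 -> 15 -> 36 -> 2 -> 10 -> 9 -> 47

8 -> 15 -> 36 -> 2 -> 10 -> 9 -> 47 -> None


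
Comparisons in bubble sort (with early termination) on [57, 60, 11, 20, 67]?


Algorithm: bubble sort (with early termination)
Input: [57, 60, 11, 20, 67]
Sorted: [11, 20, 57, 60, 67]

9


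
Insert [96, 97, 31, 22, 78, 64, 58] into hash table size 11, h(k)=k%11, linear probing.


Insert 96: h=8 -> slot 8
Insert 97: h=9 -> slot 9
Insert 31: h=9, 1 probes -> slot 10
Insert 22: h=0 -> slot 0
Insert 78: h=1 -> slot 1
Insert 64: h=9, 4 probes -> slot 2
Insert 58: h=3 -> slot 3

Table: [22, 78, 64, 58, None, None, None, None, 96, 97, 31]


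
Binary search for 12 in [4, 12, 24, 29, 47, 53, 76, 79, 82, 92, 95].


Step 1: lo=0, hi=10, mid=5, val=53
Step 2: lo=0, hi=4, mid=2, val=24
Step 3: lo=0, hi=1, mid=0, val=4
Step 4: lo=1, hi=1, mid=1, val=12

Found at index 1


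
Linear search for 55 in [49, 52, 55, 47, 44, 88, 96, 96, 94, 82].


i=0: 49!=55
i=1: 52!=55
i=2: 55==55 found!

Found at 2, 3 comps


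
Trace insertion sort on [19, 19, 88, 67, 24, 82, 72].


Initial: [19, 19, 88, 67, 24, 82, 72]
Insert 19: [19, 19, 88, 67, 24, 82, 72]
Insert 88: [19, 19, 88, 67, 24, 82, 72]
Insert 67: [19, 19, 67, 88, 24, 82, 72]
Insert 24: [19, 19, 24, 67, 88, 82, 72]
Insert 82: [19, 19, 24, 67, 82, 88, 72]
Insert 72: [19, 19, 24, 67, 72, 82, 88]

Sorted: [19, 19, 24, 67, 72, 82, 88]


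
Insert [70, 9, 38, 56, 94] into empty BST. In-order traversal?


Insert 70: root
Insert 9: L from 70
Insert 38: L from 70 -> R from 9
Insert 56: L from 70 -> R from 9 -> R from 38
Insert 94: R from 70

In-order: [9, 38, 56, 70, 94]


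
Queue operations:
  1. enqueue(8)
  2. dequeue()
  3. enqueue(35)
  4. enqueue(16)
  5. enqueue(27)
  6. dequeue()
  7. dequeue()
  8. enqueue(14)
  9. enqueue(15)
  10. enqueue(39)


enqueue(8) -> [8]
dequeue()->8, []
enqueue(35) -> [35]
enqueue(16) -> [35, 16]
enqueue(27) -> [35, 16, 27]
dequeue()->35, [16, 27]
dequeue()->16, [27]
enqueue(14) -> [27, 14]
enqueue(15) -> [27, 14, 15]
enqueue(39) -> [27, 14, 15, 39]

Final queue: [27, 14, 15, 39]


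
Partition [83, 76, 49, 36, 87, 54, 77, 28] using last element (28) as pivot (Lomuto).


Pivot: 28
Place pivot at 0: [28, 76, 49, 36, 87, 54, 77, 83]

Partitioned: [28, 76, 49, 36, 87, 54, 77, 83]


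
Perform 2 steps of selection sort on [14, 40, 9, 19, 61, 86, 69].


Initial: [14, 40, 9, 19, 61, 86, 69]
Step 1: min=9 at 2
  Swap: [9, 40, 14, 19, 61, 86, 69]
Step 2: min=14 at 2
  Swap: [9, 14, 40, 19, 61, 86, 69]

After 2 steps: [9, 14, 40, 19, 61, 86, 69]


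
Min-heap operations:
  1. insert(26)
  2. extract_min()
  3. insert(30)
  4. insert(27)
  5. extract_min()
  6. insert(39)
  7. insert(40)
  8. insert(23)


insert(26) -> [26]
extract_min()->26, []
insert(30) -> [30]
insert(27) -> [27, 30]
extract_min()->27, [30]
insert(39) -> [30, 39]
insert(40) -> [30, 39, 40]
insert(23) -> [23, 30, 40, 39]

Final heap: [23, 30, 40, 39]


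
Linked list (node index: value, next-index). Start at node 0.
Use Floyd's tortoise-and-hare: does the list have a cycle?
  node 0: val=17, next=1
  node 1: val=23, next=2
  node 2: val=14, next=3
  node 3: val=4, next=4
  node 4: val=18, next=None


Floyd's tortoise (slow, +1) and hare (fast, +2):
  init: slow=0, fast=0
  step 1: slow=1, fast=2
  step 2: slow=2, fast=4
  step 3: fast -> None, no cycle

Cycle: no


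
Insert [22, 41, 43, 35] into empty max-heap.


Insert 22: [22]
Insert 41: [41, 22]
Insert 43: [43, 22, 41]
Insert 35: [43, 35, 41, 22]

Final heap: [43, 35, 41, 22]


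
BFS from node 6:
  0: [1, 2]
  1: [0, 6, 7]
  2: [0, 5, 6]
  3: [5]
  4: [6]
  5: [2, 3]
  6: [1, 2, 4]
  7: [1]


Visit 6, enqueue [1, 2, 4]
Visit 1, enqueue [0, 7]
Visit 2, enqueue [5]
Visit 4, enqueue []
Visit 0, enqueue []
Visit 7, enqueue []
Visit 5, enqueue [3]
Visit 3, enqueue []

BFS order: [6, 1, 2, 4, 0, 7, 5, 3]


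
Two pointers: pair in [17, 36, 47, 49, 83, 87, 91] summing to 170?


lo=0(17)+hi=6(91)=108
lo=1(36)+hi=6(91)=127
lo=2(47)+hi=6(91)=138
lo=3(49)+hi=6(91)=140
lo=4(83)+hi=6(91)=174
lo=4(83)+hi=5(87)=170

Yes: 83+87=170


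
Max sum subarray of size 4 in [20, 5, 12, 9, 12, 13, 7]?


[0:4]: 46
[1:5]: 38
[2:6]: 46
[3:7]: 41

Max: 46 at [0:4]


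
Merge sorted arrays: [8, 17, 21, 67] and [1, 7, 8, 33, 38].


Take 1 from B
Take 7 from B
Take 8 from A
Take 8 from B
Take 17 from A
Take 21 from A
Take 33 from B
Take 38 from B

Merged: [1, 7, 8, 8, 17, 21, 33, 38, 67]


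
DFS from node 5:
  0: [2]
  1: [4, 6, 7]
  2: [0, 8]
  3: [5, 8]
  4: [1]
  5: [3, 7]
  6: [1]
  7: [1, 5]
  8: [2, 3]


Visit 5, push [7, 3]
Visit 3, push [8]
Visit 8, push [2]
Visit 2, push [0]
Visit 0, push []
Visit 7, push [1]
Visit 1, push [6, 4]
Visit 4, push []
Visit 6, push []

DFS order: [5, 3, 8, 2, 0, 7, 1, 4, 6]


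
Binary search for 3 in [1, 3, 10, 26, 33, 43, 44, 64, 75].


Step 1: lo=0, hi=8, mid=4, val=33
Step 2: lo=0, hi=3, mid=1, val=3

Found at index 1


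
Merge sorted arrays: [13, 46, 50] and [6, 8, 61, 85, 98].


Take 6 from B
Take 8 from B
Take 13 from A
Take 46 from A
Take 50 from A

Merged: [6, 8, 13, 46, 50, 61, 85, 98]


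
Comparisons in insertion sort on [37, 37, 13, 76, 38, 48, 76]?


Algorithm: insertion sort
Input: [37, 37, 13, 76, 38, 48, 76]
Sorted: [13, 37, 37, 38, 48, 76, 76]

9


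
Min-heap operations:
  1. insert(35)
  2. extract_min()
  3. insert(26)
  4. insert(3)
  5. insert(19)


insert(35) -> [35]
extract_min()->35, []
insert(26) -> [26]
insert(3) -> [3, 26]
insert(19) -> [3, 26, 19]

Final heap: [3, 26, 19]


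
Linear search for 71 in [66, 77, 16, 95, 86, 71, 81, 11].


i=0: 66!=71
i=1: 77!=71
i=2: 16!=71
i=3: 95!=71
i=4: 86!=71
i=5: 71==71 found!

Found at 5, 6 comps


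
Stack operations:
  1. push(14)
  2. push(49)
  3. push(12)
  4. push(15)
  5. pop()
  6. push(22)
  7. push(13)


push(14) -> [14]
push(49) -> [14, 49]
push(12) -> [14, 49, 12]
push(15) -> [14, 49, 12, 15]
pop()->15, [14, 49, 12]
push(22) -> [14, 49, 12, 22]
push(13) -> [14, 49, 12, 22, 13]

Final stack: [14, 49, 12, 22, 13]


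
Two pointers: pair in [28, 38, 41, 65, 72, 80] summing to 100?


lo=0(28)+hi=5(80)=108
lo=0(28)+hi=4(72)=100

Yes: 28+72=100


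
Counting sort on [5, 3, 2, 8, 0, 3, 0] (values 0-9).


Input: [5, 3, 2, 8, 0, 3, 0]
Counts: [2, 0, 1, 2, 0, 1, 0, 0, 1, 0]

Sorted: [0, 0, 2, 3, 3, 5, 8]


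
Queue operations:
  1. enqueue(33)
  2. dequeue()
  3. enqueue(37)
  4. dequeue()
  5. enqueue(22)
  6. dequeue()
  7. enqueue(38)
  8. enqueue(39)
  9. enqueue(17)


enqueue(33) -> [33]
dequeue()->33, []
enqueue(37) -> [37]
dequeue()->37, []
enqueue(22) -> [22]
dequeue()->22, []
enqueue(38) -> [38]
enqueue(39) -> [38, 39]
enqueue(17) -> [38, 39, 17]

Final queue: [38, 39, 17]


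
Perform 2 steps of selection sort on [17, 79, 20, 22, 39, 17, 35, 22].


Initial: [17, 79, 20, 22, 39, 17, 35, 22]
Step 1: min=17 at 0
  Swap: [17, 79, 20, 22, 39, 17, 35, 22]
Step 2: min=17 at 5
  Swap: [17, 17, 20, 22, 39, 79, 35, 22]

After 2 steps: [17, 17, 20, 22, 39, 79, 35, 22]


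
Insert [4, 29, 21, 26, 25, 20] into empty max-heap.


Insert 4: [4]
Insert 29: [29, 4]
Insert 21: [29, 4, 21]
Insert 26: [29, 26, 21, 4]
Insert 25: [29, 26, 21, 4, 25]
Insert 20: [29, 26, 21, 4, 25, 20]

Final heap: [29, 26, 21, 4, 25, 20]


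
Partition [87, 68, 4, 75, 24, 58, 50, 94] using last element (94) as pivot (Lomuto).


Pivot: 94
  87 <= 94: advance i (no swap)
  68 <= 94: advance i (no swap)
  4 <= 94: advance i (no swap)
  75 <= 94: advance i (no swap)
  24 <= 94: advance i (no swap)
  58 <= 94: advance i (no swap)
  50 <= 94: advance i (no swap)
Place pivot at 7: [87, 68, 4, 75, 24, 58, 50, 94]

Partitioned: [87, 68, 4, 75, 24, 58, 50, 94]


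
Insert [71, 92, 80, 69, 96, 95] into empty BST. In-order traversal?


Insert 71: root
Insert 92: R from 71
Insert 80: R from 71 -> L from 92
Insert 69: L from 71
Insert 96: R from 71 -> R from 92
Insert 95: R from 71 -> R from 92 -> L from 96

In-order: [69, 71, 80, 92, 95, 96]


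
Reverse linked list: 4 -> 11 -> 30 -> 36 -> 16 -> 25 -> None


Step 1: curr=4, set curr.next=prev(None) | reversed so far: 4
Step 2: curr=11, set curr.next=prev(4) | reversed so far: 11 -> 4
Step 3: curr=30, set curr.next=prev(11) | reversed so far: 30 -> 11 -> 4
Step 4: curr=36, set curr.next=prev(30) | reversed so far: 36 -> 30 -> 11 -> 4
Step 5: curr=16, set curr.next=prev(36) | reversed so far: 16 -> 36 -> 30 -> 11 -> 4
Step 6: curr=25, set curr.next=prev(16) | reversed so far: 25 -> 16 -> 36 -> 30 -> 11 -> 4

25 -> 16 -> 36 -> 30 -> 11 -> 4 -> None


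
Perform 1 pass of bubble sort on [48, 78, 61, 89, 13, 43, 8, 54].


Initial: [48, 78, 61, 89, 13, 43, 8, 54]
Pass 1: [48, 61, 78, 13, 43, 8, 54, 89] (5 swaps)

After 1 pass: [48, 61, 78, 13, 43, 8, 54, 89]


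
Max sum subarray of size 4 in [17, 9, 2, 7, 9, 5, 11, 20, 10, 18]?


[0:4]: 35
[1:5]: 27
[2:6]: 23
[3:7]: 32
[4:8]: 45
[5:9]: 46
[6:10]: 59

Max: 59 at [6:10]


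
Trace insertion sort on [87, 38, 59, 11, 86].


Initial: [87, 38, 59, 11, 86]
Insert 38: [38, 87, 59, 11, 86]
Insert 59: [38, 59, 87, 11, 86]
Insert 11: [11, 38, 59, 87, 86]
Insert 86: [11, 38, 59, 86, 87]

Sorted: [11, 38, 59, 86, 87]


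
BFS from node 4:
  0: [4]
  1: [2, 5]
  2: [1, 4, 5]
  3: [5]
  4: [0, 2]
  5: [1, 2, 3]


Visit 4, enqueue [0, 2]
Visit 0, enqueue []
Visit 2, enqueue [1, 5]
Visit 1, enqueue []
Visit 5, enqueue [3]
Visit 3, enqueue []

BFS order: [4, 0, 2, 1, 5, 3]


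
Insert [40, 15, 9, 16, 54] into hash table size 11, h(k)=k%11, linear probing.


Insert 40: h=7 -> slot 7
Insert 15: h=4 -> slot 4
Insert 9: h=9 -> slot 9
Insert 16: h=5 -> slot 5
Insert 54: h=10 -> slot 10

Table: [None, None, None, None, 15, 16, None, 40, None, 9, 54]


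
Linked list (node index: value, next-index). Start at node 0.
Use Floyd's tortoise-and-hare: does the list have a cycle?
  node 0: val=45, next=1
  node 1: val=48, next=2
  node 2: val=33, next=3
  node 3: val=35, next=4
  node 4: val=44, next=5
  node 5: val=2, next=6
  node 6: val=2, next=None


Floyd's tortoise (slow, +1) and hare (fast, +2):
  init: slow=0, fast=0
  step 1: slow=1, fast=2
  step 2: slow=2, fast=4
  step 3: slow=3, fast=6
  step 4: fast -> None, no cycle

Cycle: no


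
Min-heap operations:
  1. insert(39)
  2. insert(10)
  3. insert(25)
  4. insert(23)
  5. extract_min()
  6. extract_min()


insert(39) -> [39]
insert(10) -> [10, 39]
insert(25) -> [10, 39, 25]
insert(23) -> [10, 23, 25, 39]
extract_min()->10, [23, 39, 25]
extract_min()->23, [25, 39]

Final heap: [25, 39]


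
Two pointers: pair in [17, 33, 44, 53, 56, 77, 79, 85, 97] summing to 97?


lo=0(17)+hi=8(97)=114
lo=0(17)+hi=7(85)=102
lo=0(17)+hi=6(79)=96
lo=1(33)+hi=6(79)=112
lo=1(33)+hi=5(77)=110
lo=1(33)+hi=4(56)=89
lo=2(44)+hi=4(56)=100
lo=2(44)+hi=3(53)=97

Yes: 44+53=97


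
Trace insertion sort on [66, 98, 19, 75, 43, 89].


Initial: [66, 98, 19, 75, 43, 89]
Insert 98: [66, 98, 19, 75, 43, 89]
Insert 19: [19, 66, 98, 75, 43, 89]
Insert 75: [19, 66, 75, 98, 43, 89]
Insert 43: [19, 43, 66, 75, 98, 89]
Insert 89: [19, 43, 66, 75, 89, 98]

Sorted: [19, 43, 66, 75, 89, 98]
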